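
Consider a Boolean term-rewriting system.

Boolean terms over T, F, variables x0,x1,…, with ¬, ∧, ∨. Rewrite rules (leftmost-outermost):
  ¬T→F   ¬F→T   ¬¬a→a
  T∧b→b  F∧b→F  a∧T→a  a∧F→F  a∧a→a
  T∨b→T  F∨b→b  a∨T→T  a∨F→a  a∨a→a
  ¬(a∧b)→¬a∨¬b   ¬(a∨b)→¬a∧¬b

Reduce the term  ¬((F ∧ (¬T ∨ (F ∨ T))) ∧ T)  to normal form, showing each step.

Answer: normal form = T  (in 5 steps)

Working:
  start: ¬((F ∧ (¬T ∨ (F ∨ T))) ∧ T)
  [1] ¬(F ∧ (¬T ∨ (F ∨ T))) ∨ ¬T
  [2] (¬F ∨ ¬(¬T ∨ (F ∨ T))) ∨ ¬T
  [3] (T ∨ ¬(¬T ∨ (F ∨ T))) ∨ ¬T
  [4] T ∨ ¬T
  [5] T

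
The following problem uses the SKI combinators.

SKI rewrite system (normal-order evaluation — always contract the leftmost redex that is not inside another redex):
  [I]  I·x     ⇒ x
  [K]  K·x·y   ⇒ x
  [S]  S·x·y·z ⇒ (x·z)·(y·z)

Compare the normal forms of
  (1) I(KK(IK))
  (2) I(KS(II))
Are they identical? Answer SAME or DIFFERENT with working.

Term A:
  start: I(KK(IK))
  →1  KK(IK)
  →2  K

Term B:
  start: I(KS(II))
  →1  KS(II)
  →2  S

Answer: DIFFERENT — A ⇓ K, B ⇓ S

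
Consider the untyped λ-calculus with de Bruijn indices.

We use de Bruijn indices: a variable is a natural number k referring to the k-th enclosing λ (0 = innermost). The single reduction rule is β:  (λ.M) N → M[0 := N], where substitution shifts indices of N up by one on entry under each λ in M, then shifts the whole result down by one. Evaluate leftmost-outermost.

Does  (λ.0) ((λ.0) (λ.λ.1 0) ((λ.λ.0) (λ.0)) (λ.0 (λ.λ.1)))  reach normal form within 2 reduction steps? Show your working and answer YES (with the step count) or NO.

Answer: NO — after 2 steps the term is (λ.λ.1 0) ((λ.λ.0) (λ.0)) (λ.0 (λ.λ.1)), not yet normal

Derivation:
  start: (λ.0) ((λ.0) (λ.λ.1 0) ((λ.λ.0) (λ.0)) (λ.0 (λ.λ.1)))
  →1  (λ.0) (λ.λ.1 0) ((λ.λ.0) (λ.0)) (λ.0 (λ.λ.1))
  →2  (λ.λ.1 0) ((λ.λ.0) (λ.0)) (λ.0 (λ.λ.1))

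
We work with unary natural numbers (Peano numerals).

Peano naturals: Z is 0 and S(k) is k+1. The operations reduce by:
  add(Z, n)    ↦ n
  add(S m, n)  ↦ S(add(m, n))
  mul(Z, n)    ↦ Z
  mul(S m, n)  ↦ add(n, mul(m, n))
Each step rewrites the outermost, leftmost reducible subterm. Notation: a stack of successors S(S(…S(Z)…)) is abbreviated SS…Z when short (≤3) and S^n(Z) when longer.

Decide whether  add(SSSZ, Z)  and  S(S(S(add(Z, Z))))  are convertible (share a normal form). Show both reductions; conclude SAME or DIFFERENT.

Term A:
  start: add(SSSZ, Z)
  step 1: S(add(SSZ, Z))
  step 2: S(S(add(SZ, Z)))
  step 3: S(S(S(add(Z, Z))))
  step 4: SSSZ

Term B:
  start: S(S(S(add(Z, Z))))
  step 1: SSSZ

Answer: SAME — A ⇓ SSSZ, B ⇓ SSSZ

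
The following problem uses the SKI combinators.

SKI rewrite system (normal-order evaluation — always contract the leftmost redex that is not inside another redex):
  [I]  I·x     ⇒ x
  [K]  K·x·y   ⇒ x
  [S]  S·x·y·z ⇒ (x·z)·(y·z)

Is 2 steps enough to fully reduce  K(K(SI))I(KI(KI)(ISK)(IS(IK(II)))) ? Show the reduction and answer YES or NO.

  start: K(K(SI))I(KI(KI)(ISK)(IS(IK(II))))
  [1] K(SI)(KI(KI)(ISK)(IS(IK(II))))
  [2] SI

Answer: YES — reaches normal form SI in 2 ≤ 2 steps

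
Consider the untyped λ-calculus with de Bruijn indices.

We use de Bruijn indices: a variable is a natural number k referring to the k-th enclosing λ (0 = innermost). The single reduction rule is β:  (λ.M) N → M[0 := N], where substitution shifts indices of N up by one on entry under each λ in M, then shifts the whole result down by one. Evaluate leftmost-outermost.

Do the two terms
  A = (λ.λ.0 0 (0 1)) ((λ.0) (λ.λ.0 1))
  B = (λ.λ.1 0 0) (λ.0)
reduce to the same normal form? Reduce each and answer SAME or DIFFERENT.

Answer: DIFFERENT — A ⇓ λ.0 0 (0 (λ.λ.0 1)), B ⇓ λ.0 0

Working:
Term A:
  start: (λ.λ.0 0 (0 1)) ((λ.0) (λ.λ.0 1))
  →1  λ.0 0 (0 ((λ.0) (λ.λ.0 1)))
  →2  λ.0 0 (0 (λ.λ.0 1))

Term B:
  start: (λ.λ.1 0 0) (λ.0)
  →1  λ.(λ.0) 0 0
  →2  λ.0 0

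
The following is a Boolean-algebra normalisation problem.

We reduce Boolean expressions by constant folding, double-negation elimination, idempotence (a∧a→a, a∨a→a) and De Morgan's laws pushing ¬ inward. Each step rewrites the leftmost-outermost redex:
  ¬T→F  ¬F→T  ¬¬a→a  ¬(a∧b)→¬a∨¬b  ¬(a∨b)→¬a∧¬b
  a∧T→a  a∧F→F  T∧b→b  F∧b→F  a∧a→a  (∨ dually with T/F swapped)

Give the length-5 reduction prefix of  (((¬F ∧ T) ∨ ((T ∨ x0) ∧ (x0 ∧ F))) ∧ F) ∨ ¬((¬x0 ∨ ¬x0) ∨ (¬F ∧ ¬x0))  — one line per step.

Answer: after 5 steps: ¬¬x0 ∧ ¬(¬F ∧ ¬x0)

Reduction:
  start: (((¬F ∧ T) ∨ ((T ∨ x0) ∧ (x0 ∧ F))) ∧ F) ∨ ¬((¬x0 ∨ ¬x0) ∨ (¬F ∧ ¬x0))
  [1] F ∨ ¬((¬x0 ∨ ¬x0) ∨ (¬F ∧ ¬x0))
  [2] ¬((¬x0 ∨ ¬x0) ∨ (¬F ∧ ¬x0))
  [3] ¬(¬x0 ∨ ¬x0) ∧ ¬(¬F ∧ ¬x0)
  [4] (¬¬x0 ∧ ¬¬x0) ∧ ¬(¬F ∧ ¬x0)
  [5] ¬¬x0 ∧ ¬(¬F ∧ ¬x0)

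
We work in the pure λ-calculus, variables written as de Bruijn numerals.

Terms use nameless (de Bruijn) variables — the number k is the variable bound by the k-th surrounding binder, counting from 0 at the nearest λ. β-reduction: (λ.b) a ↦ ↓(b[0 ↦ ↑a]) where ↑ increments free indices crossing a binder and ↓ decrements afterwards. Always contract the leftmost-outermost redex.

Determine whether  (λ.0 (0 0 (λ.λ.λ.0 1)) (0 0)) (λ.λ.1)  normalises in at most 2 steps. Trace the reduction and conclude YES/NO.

Answer: NO — after 2 steps the term is (λ.(λ.λ.1) (λ.λ.1) (λ.λ.λ.0 1)) ((λ.λ.1) (λ.λ.1)), not yet normal

Derivation:
  start: (λ.0 (0 0 (λ.λ.λ.0 1)) (0 0)) (λ.λ.1)
  →1  (λ.λ.1) ((λ.λ.1) (λ.λ.1) (λ.λ.λ.0 1)) ((λ.λ.1) (λ.λ.1))
  →2  (λ.(λ.λ.1) (λ.λ.1) (λ.λ.λ.0 1)) ((λ.λ.1) (λ.λ.1))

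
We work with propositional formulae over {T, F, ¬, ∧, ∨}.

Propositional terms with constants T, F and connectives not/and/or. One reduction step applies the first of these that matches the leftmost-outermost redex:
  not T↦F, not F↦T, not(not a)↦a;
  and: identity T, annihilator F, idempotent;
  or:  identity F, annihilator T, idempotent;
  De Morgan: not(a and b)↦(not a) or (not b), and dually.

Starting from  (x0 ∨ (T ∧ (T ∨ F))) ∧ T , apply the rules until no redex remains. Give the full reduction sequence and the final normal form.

  start: (x0 ∨ (T ∧ (T ∨ F))) ∧ T
  [1] x0 ∨ (T ∧ (T ∨ F))
  [2] x0 ∨ (T ∨ F)
  [3] x0 ∨ T
  [4] T

Answer: normal form = T  (in 4 steps)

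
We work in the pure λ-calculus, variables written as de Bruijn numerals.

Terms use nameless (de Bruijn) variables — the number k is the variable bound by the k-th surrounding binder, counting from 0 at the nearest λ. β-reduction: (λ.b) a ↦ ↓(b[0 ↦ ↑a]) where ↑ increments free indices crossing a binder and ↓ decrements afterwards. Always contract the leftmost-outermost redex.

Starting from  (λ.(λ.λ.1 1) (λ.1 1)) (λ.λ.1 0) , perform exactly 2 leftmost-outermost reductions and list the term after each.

Answer: after 2 steps: λ.(λ.(λ.λ.1 0) (λ.λ.1 0)) (λ.(λ.λ.1 0) (λ.λ.1 0))

Reduction:
  start: (λ.(λ.λ.1 1) (λ.1 1)) (λ.λ.1 0)
  [1] (λ.λ.1 1) (λ.(λ.λ.1 0) (λ.λ.1 0))
  [2] λ.(λ.(λ.λ.1 0) (λ.λ.1 0)) (λ.(λ.λ.1 0) (λ.λ.1 0))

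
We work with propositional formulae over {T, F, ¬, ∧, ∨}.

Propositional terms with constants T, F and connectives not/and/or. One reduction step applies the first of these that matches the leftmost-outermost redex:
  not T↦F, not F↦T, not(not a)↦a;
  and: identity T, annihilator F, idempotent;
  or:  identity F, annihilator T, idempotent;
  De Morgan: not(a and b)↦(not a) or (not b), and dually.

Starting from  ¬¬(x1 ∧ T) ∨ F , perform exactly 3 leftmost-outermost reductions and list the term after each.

Answer: after 3 steps: x1

Working:
  start: ¬¬(x1 ∧ T) ∨ F
  [1] ¬¬(x1 ∧ T)
  [2] x1 ∧ T
  [3] x1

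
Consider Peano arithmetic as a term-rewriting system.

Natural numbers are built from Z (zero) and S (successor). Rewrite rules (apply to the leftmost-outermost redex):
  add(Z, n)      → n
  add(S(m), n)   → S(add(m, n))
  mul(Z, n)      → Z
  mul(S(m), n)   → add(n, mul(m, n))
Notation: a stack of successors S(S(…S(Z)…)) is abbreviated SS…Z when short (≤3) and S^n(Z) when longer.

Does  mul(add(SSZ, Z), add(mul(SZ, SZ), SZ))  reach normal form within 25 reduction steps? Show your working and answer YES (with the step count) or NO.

  start: mul(add(SSZ, Z), add(mul(SZ, SZ), SZ))
  →1  mul(S(add(SZ, Z)), add(mul(SZ, SZ), SZ))
  →2  add(add(mul(SZ, SZ), SZ), mul(add(SZ, Z), add(mul(SZ, SZ), SZ)))
  →3  add(add(add(SZ, mul(Z, SZ)), SZ), mul(add(SZ, Z), add(mul(SZ, SZ), SZ)))
  →4  add(add(S(add(Z, mul(Z, SZ))), SZ), mul(add(SZ, Z), add(mul(SZ, SZ), SZ)))
  →5  add(S(add(add(Z, mul(Z, SZ)), SZ)), mul(add(SZ, Z), add(mul(SZ, SZ), SZ)))
  →6  S(add(add(add(Z, mul(Z, SZ)), SZ), mul(add(SZ, Z), add(mul(SZ, SZ), SZ))))
  →7  S(add(add(mul(Z, SZ), SZ), mul(add(SZ, Z), add(mul(SZ, SZ), SZ))))
  →8  S(add(add(Z, SZ), mul(add(SZ, Z), add(mul(SZ, SZ), SZ))))
  →9  S(add(SZ, mul(add(SZ, Z), add(mul(SZ, SZ), SZ))))
  →10  S(S(add(Z, mul(add(SZ, Z), add(mul(SZ, SZ), SZ)))))
  →11  S(S(mul(add(SZ, Z), add(mul(SZ, SZ), SZ))))
  →12  S(S(mul(S(add(Z, Z)), add(mul(SZ, SZ), SZ))))
  →13  S(S(add(add(mul(SZ, SZ), SZ), mul(add(Z, Z), add(mul(SZ, SZ), SZ)))))
  →14  S(S(add(add(add(SZ, mul(Z, SZ)), SZ), mul(add(Z, Z), add(mul(SZ, SZ), SZ)))))
  →15  S(S(add(add(S(add(Z, mul(Z, SZ))), SZ), mul(add(Z, Z), add(mul(SZ, SZ), SZ)))))
  →16  S(S(add(S(add(add(Z, mul(Z, SZ)), SZ)), mul(add(Z, Z), add(mul(SZ, SZ), SZ)))))
  →17  S(S(S(add(add(add(Z, mul(Z, SZ)), SZ), mul(add(Z, Z), add(mul(SZ, SZ), SZ))))))
  →18  S(S(S(add(add(mul(Z, SZ), SZ), mul(add(Z, Z), add(mul(SZ, SZ), SZ))))))
  →19  S(S(S(add(add(Z, SZ), mul(add(Z, Z), add(mul(SZ, SZ), SZ))))))
  →20  S(S(S(add(SZ, mul(add(Z, Z), add(mul(SZ, SZ), SZ))))))
  →21  S(S(S(S(add(Z, mul(add(Z, Z), add(mul(SZ, SZ), SZ)))))))
  →22  S(S(S(S(mul(add(Z, Z), add(mul(SZ, SZ), SZ))))))
  →23  S(S(S(S(mul(Z, add(mul(SZ, SZ), SZ))))))
  →24  S^4(Z)

Answer: YES — reaches normal form S^4(Z) in 24 ≤ 25 steps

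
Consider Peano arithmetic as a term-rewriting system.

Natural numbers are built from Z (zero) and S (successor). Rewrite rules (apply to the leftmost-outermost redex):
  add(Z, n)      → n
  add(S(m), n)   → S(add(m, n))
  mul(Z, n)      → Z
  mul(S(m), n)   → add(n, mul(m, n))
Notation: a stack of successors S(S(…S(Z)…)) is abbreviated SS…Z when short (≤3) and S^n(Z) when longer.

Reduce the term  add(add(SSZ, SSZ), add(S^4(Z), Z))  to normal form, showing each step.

Answer: normal form = S^8(Z)  (in 13 steps)

Working:
  start: add(add(SSZ, SSZ), add(S^4(Z), Z))
  →1  add(S(add(SZ, SSZ)), add(S^4(Z), Z))
  →2  S(add(add(SZ, SSZ), add(S^4(Z), Z)))
  →3  S(add(S(add(Z, SSZ)), add(S^4(Z), Z)))
  →4  S(S(add(add(Z, SSZ), add(S^4(Z), Z))))
  →5  S(S(add(SSZ, add(S^4(Z), Z))))
  →6  S(S(S(add(SZ, add(S^4(Z), Z)))))
  →7  S(S(S(S(add(Z, add(S^4(Z), Z))))))
  →8  S(S(S(S(add(S^4(Z), Z)))))
  →9  S(S(S(S(S(add(SSSZ, Z))))))
  →10  S(S(S(S(S(S(add(SSZ, Z)))))))
  →11  S(S(S(S(S(S(S(add(SZ, Z))))))))
  →12  S(S(S(S(S(S(S(S(add(Z, Z)))))))))
  →13  S^8(Z)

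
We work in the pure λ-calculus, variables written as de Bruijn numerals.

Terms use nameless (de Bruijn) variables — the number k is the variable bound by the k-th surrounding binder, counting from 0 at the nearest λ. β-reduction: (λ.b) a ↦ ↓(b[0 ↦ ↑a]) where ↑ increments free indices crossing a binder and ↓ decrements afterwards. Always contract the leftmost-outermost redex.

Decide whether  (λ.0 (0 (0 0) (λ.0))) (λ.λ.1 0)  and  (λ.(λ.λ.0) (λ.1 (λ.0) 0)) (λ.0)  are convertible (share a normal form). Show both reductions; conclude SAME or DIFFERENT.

Answer: SAME — A ⇓ λ.0, B ⇓ λ.0

Reduction:
Term A:
  start: (λ.0 (0 (0 0) (λ.0))) (λ.λ.1 0)
  →1  (λ.λ.1 0) ((λ.λ.1 0) ((λ.λ.1 0) (λ.λ.1 0)) (λ.0))
  →2  λ.(λ.λ.1 0) ((λ.λ.1 0) (λ.λ.1 0)) (λ.0) 0
  →3  λ.(λ.(λ.λ.1 0) (λ.λ.1 0) 0) (λ.0) 0
  →4  λ.(λ.λ.1 0) (λ.λ.1 0) (λ.0) 0
  →5  λ.(λ.(λ.λ.1 0) 0) (λ.0) 0
  →6  λ.(λ.λ.1 0) (λ.0) 0
  →7  λ.(λ.(λ.0) 0) 0
  →8  λ.(λ.0) 0
  →9  λ.0

Term B:
  start: (λ.(λ.λ.0) (λ.1 (λ.0) 0)) (λ.0)
  →1  (λ.λ.0) (λ.(λ.0) (λ.0) 0)
  →2  λ.0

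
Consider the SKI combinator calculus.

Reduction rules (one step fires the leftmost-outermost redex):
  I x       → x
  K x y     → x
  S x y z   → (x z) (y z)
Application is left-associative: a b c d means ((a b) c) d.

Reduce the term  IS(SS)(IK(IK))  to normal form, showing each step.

Answer: normal form = S(SS)(KK)  (in 3 steps)

Working:
  start: IS(SS)(IK(IK))
  →1  S(SS)(IK(IK))
  →2  S(SS)(K(IK))
  →3  S(SS)(KK)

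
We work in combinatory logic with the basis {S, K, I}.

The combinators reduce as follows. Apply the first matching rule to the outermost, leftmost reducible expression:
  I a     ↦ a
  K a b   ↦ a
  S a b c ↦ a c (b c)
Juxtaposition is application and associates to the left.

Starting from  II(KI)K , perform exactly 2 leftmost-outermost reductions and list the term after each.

  start: II(KI)K
  [1] I(KI)K
  [2] KIK

Answer: after 2 steps: KIK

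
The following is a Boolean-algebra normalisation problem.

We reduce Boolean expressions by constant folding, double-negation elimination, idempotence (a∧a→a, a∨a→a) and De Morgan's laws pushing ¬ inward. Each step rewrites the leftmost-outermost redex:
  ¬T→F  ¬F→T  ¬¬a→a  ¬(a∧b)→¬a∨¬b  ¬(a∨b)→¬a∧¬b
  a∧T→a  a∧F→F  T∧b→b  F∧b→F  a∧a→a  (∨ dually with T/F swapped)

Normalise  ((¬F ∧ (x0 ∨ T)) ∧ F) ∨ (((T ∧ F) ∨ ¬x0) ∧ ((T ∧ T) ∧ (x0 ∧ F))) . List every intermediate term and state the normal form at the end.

Answer: normal form = F  (in 8 steps)

Working:
  start: ((¬F ∧ (x0 ∨ T)) ∧ F) ∨ (((T ∧ F) ∨ ¬x0) ∧ ((T ∧ T) ∧ (x0 ∧ F)))
  step 1: F ∨ (((T ∧ F) ∨ ¬x0) ∧ ((T ∧ T) ∧ (x0 ∧ F)))
  step 2: ((T ∧ F) ∨ ¬x0) ∧ ((T ∧ T) ∧ (x0 ∧ F))
  step 3: (F ∨ ¬x0) ∧ ((T ∧ T) ∧ (x0 ∧ F))
  step 4: ¬x0 ∧ ((T ∧ T) ∧ (x0 ∧ F))
  step 5: ¬x0 ∧ (T ∧ (x0 ∧ F))
  step 6: ¬x0 ∧ (x0 ∧ F)
  step 7: ¬x0 ∧ F
  step 8: F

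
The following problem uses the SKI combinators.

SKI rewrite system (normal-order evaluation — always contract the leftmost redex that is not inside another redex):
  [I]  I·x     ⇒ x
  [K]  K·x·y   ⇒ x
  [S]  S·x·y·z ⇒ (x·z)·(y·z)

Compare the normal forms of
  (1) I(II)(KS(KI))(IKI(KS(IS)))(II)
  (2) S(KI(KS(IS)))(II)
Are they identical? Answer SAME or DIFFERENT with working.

Term A:
  start: I(II)(KS(KI))(IKI(KS(IS)))(II)
  [1] II(KS(KI))(IKI(KS(IS)))(II)
  [2] I(KS(KI))(IKI(KS(IS)))(II)
  [3] KS(KI)(IKI(KS(IS)))(II)
  [4] S(IKI(KS(IS)))(II)
  [5] S(KI(KS(IS)))(II)
  [6] SI(II)
  [7] SII

Term B:
  start: S(KI(KS(IS)))(II)
  [1] SI(II)
  [2] SII

Answer: SAME — A ⇓ SII, B ⇓ SII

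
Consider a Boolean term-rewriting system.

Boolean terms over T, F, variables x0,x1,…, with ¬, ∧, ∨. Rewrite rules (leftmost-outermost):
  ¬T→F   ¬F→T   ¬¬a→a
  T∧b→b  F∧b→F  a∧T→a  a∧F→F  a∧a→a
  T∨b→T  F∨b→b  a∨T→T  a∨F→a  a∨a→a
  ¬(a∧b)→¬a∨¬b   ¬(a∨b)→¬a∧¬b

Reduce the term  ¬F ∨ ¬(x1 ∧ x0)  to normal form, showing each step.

Answer: normal form = T  (in 2 steps)

Working:
  start: ¬F ∨ ¬(x1 ∧ x0)
  →1  T ∨ ¬(x1 ∧ x0)
  →2  T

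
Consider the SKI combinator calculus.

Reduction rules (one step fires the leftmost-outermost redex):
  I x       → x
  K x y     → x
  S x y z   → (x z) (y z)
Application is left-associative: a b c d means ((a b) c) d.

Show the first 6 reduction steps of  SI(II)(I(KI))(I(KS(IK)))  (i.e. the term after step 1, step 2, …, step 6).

Answer: after 6 steps: KS(IK)

Working:
  start: SI(II)(I(KI))(I(KS(IK)))
  →1  I(I(KI))(II(I(KI)))(I(KS(IK)))
  →2  I(KI)(II(I(KI)))(I(KS(IK)))
  →3  KI(II(I(KI)))(I(KS(IK)))
  →4  I(I(KS(IK)))
  →5  I(KS(IK))
  →6  KS(IK)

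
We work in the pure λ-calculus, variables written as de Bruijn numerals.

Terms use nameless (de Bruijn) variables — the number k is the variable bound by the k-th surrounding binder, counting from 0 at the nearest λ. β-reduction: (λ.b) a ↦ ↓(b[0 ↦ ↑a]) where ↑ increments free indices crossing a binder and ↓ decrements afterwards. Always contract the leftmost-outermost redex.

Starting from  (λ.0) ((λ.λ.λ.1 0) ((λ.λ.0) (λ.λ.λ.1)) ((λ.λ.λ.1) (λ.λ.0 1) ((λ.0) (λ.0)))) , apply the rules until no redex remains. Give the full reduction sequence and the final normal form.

Answer: normal form = λ.λ.0  (in 7 steps)

Reduction:
  start: (λ.0) ((λ.λ.λ.1 0) ((λ.λ.0) (λ.λ.λ.1)) ((λ.λ.λ.1) (λ.λ.0 1) ((λ.0) (λ.0))))
  [1] (λ.λ.λ.1 0) ((λ.λ.0) (λ.λ.λ.1)) ((λ.λ.λ.1) (λ.λ.0 1) ((λ.0) (λ.0)))
  [2] (λ.λ.1 0) ((λ.λ.λ.1) (λ.λ.0 1) ((λ.0) (λ.0)))
  [3] λ.(λ.λ.λ.1) (λ.λ.0 1) ((λ.0) (λ.0)) 0
  [4] λ.(λ.λ.1) ((λ.0) (λ.0)) 0
  [5] λ.(λ.(λ.0) (λ.0)) 0
  [6] λ.(λ.0) (λ.0)
  [7] λ.λ.0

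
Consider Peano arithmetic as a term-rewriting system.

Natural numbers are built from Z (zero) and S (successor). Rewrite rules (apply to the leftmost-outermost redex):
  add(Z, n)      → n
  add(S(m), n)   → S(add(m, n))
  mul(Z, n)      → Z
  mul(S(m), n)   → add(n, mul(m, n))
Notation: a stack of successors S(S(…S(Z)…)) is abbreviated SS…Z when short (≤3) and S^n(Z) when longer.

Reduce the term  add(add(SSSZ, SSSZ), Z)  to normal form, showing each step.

Answer: normal form = S^6(Z)  (in 11 steps)

Derivation:
  start: add(add(SSSZ, SSSZ), Z)
  step 1: add(S(add(SSZ, SSSZ)), Z)
  step 2: S(add(add(SSZ, SSSZ), Z))
  step 3: S(add(S(add(SZ, SSSZ)), Z))
  step 4: S(S(add(add(SZ, SSSZ), Z)))
  step 5: S(S(add(S(add(Z, SSSZ)), Z)))
  step 6: S(S(S(add(add(Z, SSSZ), Z))))
  step 7: S(S(S(add(SSSZ, Z))))
  step 8: S(S(S(S(add(SSZ, Z)))))
  step 9: S(S(S(S(S(add(SZ, Z))))))
  step 10: S(S(S(S(S(S(add(Z, Z)))))))
  step 11: S^6(Z)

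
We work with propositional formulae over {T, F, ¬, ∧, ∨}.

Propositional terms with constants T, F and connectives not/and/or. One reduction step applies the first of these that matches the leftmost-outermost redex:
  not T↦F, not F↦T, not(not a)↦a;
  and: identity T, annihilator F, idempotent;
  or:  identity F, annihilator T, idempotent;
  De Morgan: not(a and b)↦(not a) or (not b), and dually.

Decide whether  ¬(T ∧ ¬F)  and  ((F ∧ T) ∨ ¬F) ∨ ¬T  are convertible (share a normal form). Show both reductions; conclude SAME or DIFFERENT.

Term A:
  start: ¬(T ∧ ¬F)
  [1] ¬T ∨ ¬¬F
  [2] F ∨ ¬¬F
  [3] ¬¬F
  [4] F

Term B:
  start: ((F ∧ T) ∨ ¬F) ∨ ¬T
  [1] (F ∨ ¬F) ∨ ¬T
  [2] ¬F ∨ ¬T
  [3] T ∨ ¬T
  [4] T

Answer: DIFFERENT — A ⇓ F, B ⇓ T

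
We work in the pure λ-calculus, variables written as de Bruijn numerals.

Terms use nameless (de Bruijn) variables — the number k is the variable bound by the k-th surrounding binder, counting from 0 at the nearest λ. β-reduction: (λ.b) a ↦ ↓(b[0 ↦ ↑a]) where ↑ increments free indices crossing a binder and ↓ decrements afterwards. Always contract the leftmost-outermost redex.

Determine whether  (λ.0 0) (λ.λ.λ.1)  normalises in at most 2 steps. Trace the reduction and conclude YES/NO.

Answer: YES — reaches normal form λ.λ.1 in 2 ≤ 2 steps

Derivation:
  start: (λ.0 0) (λ.λ.λ.1)
  step 1: (λ.λ.λ.1) (λ.λ.λ.1)
  step 2: λ.λ.1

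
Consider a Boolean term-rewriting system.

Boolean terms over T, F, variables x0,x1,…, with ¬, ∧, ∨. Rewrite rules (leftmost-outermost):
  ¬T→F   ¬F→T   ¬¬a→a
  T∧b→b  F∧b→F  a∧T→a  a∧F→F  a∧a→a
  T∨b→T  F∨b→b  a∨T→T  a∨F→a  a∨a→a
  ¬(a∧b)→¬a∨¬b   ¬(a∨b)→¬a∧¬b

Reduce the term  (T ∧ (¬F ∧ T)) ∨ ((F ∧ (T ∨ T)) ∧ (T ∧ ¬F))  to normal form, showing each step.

Answer: normal form = T  (in 4 steps)

Working:
  start: (T ∧ (¬F ∧ T)) ∨ ((F ∧ (T ∨ T)) ∧ (T ∧ ¬F))
  [1] (¬F ∧ T) ∨ ((F ∧ (T ∨ T)) ∧ (T ∧ ¬F))
  [2] ¬F ∨ ((F ∧ (T ∨ T)) ∧ (T ∧ ¬F))
  [3] T ∨ ((F ∧ (T ∨ T)) ∧ (T ∧ ¬F))
  [4] T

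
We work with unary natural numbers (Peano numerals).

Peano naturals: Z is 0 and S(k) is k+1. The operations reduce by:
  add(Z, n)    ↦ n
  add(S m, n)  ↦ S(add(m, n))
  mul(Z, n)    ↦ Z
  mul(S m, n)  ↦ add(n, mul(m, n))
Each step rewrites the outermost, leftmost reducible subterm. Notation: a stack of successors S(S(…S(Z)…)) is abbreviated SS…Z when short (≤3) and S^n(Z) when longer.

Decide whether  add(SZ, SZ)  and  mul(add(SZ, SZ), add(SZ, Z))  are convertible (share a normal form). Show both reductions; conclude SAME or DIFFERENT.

Term A:
  start: add(SZ, SZ)
  [1] S(add(Z, SZ))
  [2] SSZ

Term B:
  start: mul(add(SZ, SZ), add(SZ, Z))
  [1] mul(S(add(Z, SZ)), add(SZ, Z))
  [2] add(add(SZ, Z), mul(add(Z, SZ), add(SZ, Z)))
  [3] add(S(add(Z, Z)), mul(add(Z, SZ), add(SZ, Z)))
  [4] S(add(add(Z, Z), mul(add(Z, SZ), add(SZ, Z))))
  [5] S(add(Z, mul(add(Z, SZ), add(SZ, Z))))
  [6] S(mul(add(Z, SZ), add(SZ, Z)))
  [7] S(mul(SZ, add(SZ, Z)))
  [8] S(add(add(SZ, Z), mul(Z, add(SZ, Z))))
  [9] S(add(S(add(Z, Z)), mul(Z, add(SZ, Z))))
  [10] S(S(add(add(Z, Z), mul(Z, add(SZ, Z)))))
  [11] S(S(add(Z, mul(Z, add(SZ, Z)))))
  [12] S(S(mul(Z, add(SZ, Z))))
  [13] SSZ

Answer: SAME — A ⇓ SSZ, B ⇓ SSZ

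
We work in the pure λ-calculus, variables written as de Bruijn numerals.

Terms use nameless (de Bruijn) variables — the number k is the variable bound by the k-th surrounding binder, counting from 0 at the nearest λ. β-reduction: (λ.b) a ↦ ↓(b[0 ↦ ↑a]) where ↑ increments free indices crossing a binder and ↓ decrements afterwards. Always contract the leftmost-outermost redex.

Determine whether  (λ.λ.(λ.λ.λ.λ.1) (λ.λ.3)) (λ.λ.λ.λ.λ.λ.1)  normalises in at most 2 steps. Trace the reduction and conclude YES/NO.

  start: (λ.λ.(λ.λ.λ.λ.1) (λ.λ.3)) (λ.λ.λ.λ.λ.λ.1)
  step 1: λ.(λ.λ.λ.λ.1) (λ.λ.λ.λ.λ.λ.λ.λ.1)
  step 2: λ.λ.λ.λ.1

Answer: YES — reaches normal form λ.λ.λ.λ.1 in 2 ≤ 2 steps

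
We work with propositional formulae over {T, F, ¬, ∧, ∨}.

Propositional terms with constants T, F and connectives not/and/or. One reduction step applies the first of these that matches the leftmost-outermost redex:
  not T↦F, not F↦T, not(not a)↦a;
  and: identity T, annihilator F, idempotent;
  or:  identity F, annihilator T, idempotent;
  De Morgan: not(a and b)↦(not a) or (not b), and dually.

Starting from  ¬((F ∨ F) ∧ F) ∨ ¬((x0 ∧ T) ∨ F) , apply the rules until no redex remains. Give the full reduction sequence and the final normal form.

  start: ¬((F ∨ F) ∧ F) ∨ ¬((x0 ∧ T) ∨ F)
  step 1: (¬(F ∨ F) ∨ ¬F) ∨ ¬((x0 ∧ T) ∨ F)
  step 2: ((¬F ∧ ¬F) ∨ ¬F) ∨ ¬((x0 ∧ T) ∨ F)
  step 3: (¬F ∨ ¬F) ∨ ¬((x0 ∧ T) ∨ F)
  step 4: ¬F ∨ ¬((x0 ∧ T) ∨ F)
  step 5: T ∨ ¬((x0 ∧ T) ∨ F)
  step 6: T

Answer: normal form = T  (in 6 steps)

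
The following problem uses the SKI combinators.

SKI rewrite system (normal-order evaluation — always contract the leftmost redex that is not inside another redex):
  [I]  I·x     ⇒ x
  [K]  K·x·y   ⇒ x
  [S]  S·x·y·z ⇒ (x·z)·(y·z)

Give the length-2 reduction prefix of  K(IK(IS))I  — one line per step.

  start: K(IK(IS))I
  [1] IK(IS)
  [2] K(IS)

Answer: after 2 steps: K(IS)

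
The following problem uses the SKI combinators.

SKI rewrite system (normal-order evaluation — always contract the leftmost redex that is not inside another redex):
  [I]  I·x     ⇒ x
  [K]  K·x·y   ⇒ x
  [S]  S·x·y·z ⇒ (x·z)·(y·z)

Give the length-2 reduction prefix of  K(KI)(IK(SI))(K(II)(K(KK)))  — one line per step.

Answer: after 2 steps: I

Derivation:
  start: K(KI)(IK(SI))(K(II)(K(KK)))
  →1  KI(K(II)(K(KK)))
  →2  I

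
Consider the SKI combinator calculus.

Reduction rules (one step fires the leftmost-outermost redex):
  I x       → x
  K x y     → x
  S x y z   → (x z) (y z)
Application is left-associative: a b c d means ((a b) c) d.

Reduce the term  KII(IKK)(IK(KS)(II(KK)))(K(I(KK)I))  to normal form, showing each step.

Answer: normal form = K(KK)  (in 6 steps)

Working:
  start: KII(IKK)(IK(KS)(II(KK)))(K(I(KK)I))
  step 1: I(IKK)(IK(KS)(II(KK)))(K(I(KK)I))
  step 2: IKK(IK(KS)(II(KK)))(K(I(KK)I))
  step 3: KK(IK(KS)(II(KK)))(K(I(KK)I))
  step 4: K(K(I(KK)I))
  step 5: K(K(KKI))
  step 6: K(KK)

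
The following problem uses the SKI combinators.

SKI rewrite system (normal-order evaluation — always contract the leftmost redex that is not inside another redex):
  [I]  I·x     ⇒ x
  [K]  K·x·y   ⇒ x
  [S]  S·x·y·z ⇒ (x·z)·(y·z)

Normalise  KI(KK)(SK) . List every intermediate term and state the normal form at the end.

Answer: normal form = SK  (in 2 steps)

Working:
  start: KI(KK)(SK)
  [1] I(SK)
  [2] SK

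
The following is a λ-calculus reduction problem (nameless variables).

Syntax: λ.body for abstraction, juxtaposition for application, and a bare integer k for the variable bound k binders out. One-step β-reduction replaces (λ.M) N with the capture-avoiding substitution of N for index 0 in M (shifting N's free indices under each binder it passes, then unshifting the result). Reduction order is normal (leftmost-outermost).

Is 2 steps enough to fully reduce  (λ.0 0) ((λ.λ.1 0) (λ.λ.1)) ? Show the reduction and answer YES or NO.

  start: (λ.0 0) ((λ.λ.1 0) (λ.λ.1))
  step 1: (λ.λ.1 0) (λ.λ.1) ((λ.λ.1 0) (λ.λ.1))
  step 2: (λ.(λ.λ.1) 0) ((λ.λ.1 0) (λ.λ.1))

Answer: NO — after 2 steps the term is (λ.(λ.λ.1) 0) ((λ.λ.1 0) (λ.λ.1)), not yet normal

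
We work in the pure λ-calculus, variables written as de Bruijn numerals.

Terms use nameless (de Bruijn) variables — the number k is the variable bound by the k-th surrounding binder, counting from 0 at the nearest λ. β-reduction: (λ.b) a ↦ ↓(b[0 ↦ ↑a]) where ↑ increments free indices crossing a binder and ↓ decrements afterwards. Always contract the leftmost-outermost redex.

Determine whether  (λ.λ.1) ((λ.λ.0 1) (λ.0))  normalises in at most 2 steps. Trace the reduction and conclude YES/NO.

  start: (λ.λ.1) ((λ.λ.0 1) (λ.0))
  [1] λ.(λ.λ.0 1) (λ.0)
  [2] λ.λ.0 (λ.0)

Answer: YES — reaches normal form λ.λ.0 (λ.0) in 2 ≤ 2 steps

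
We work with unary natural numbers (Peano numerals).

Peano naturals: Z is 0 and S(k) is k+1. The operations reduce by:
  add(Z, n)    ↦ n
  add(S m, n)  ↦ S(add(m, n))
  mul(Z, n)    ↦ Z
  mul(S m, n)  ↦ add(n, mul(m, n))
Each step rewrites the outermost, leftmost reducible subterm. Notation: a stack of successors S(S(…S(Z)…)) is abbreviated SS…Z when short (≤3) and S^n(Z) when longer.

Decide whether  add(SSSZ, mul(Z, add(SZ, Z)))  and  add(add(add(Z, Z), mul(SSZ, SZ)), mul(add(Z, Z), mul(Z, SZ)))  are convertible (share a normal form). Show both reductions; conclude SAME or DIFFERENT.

Term A:
  start: add(SSSZ, mul(Z, add(SZ, Z)))
  step 1: S(add(SSZ, mul(Z, add(SZ, Z))))
  step 2: S(S(add(SZ, mul(Z, add(SZ, Z)))))
  step 3: S(S(S(add(Z, mul(Z, add(SZ, Z))))))
  step 4: S(S(S(mul(Z, add(SZ, Z)))))
  step 5: SSSZ

Term B:
  start: add(add(add(Z, Z), mul(SSZ, SZ)), mul(add(Z, Z), mul(Z, SZ)))
  step 1: add(add(Z, mul(SSZ, SZ)), mul(add(Z, Z), mul(Z, SZ)))
  step 2: add(mul(SSZ, SZ), mul(add(Z, Z), mul(Z, SZ)))
  step 3: add(add(SZ, mul(SZ, SZ)), mul(add(Z, Z), mul(Z, SZ)))
  step 4: add(S(add(Z, mul(SZ, SZ))), mul(add(Z, Z), mul(Z, SZ)))
  step 5: S(add(add(Z, mul(SZ, SZ)), mul(add(Z, Z), mul(Z, SZ))))
  step 6: S(add(mul(SZ, SZ), mul(add(Z, Z), mul(Z, SZ))))
  step 7: S(add(add(SZ, mul(Z, SZ)), mul(add(Z, Z), mul(Z, SZ))))
  step 8: S(add(S(add(Z, mul(Z, SZ))), mul(add(Z, Z), mul(Z, SZ))))
  step 9: S(S(add(add(Z, mul(Z, SZ)), mul(add(Z, Z), mul(Z, SZ)))))
  step 10: S(S(add(mul(Z, SZ), mul(add(Z, Z), mul(Z, SZ)))))
  step 11: S(S(add(Z, mul(add(Z, Z), mul(Z, SZ)))))
  step 12: S(S(mul(add(Z, Z), mul(Z, SZ))))
  step 13: S(S(mul(Z, mul(Z, SZ))))
  step 14: SSZ

Answer: DIFFERENT — A ⇓ SSSZ, B ⇓ SSZ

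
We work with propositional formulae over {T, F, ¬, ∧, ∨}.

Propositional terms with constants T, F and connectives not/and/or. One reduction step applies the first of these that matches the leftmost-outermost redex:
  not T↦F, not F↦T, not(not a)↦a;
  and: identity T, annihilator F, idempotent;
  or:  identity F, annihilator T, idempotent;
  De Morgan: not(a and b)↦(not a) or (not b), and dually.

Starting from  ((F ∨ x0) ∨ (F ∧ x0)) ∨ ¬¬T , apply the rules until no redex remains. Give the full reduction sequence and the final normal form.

  start: ((F ∨ x0) ∨ (F ∧ x0)) ∨ ¬¬T
  [1] (x0 ∨ (F ∧ x0)) ∨ ¬¬T
  [2] (x0 ∨ F) ∨ ¬¬T
  [3] x0 ∨ ¬¬T
  [4] x0 ∨ T
  [5] T

Answer: normal form = T  (in 5 steps)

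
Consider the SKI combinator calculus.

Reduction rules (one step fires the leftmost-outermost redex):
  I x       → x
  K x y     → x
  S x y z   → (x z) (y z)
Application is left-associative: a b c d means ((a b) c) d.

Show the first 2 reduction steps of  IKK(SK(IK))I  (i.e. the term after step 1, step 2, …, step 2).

Answer: after 2 steps: KI

Derivation:
  start: IKK(SK(IK))I
  →1  KK(SK(IK))I
  →2  KI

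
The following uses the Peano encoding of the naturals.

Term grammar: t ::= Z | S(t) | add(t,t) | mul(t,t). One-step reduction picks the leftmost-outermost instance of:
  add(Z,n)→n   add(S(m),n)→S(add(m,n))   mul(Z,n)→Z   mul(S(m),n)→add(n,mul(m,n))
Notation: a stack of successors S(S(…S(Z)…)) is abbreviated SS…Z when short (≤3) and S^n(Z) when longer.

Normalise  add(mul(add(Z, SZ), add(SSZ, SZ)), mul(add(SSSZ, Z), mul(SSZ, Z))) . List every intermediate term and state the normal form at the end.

Answer: normal form = SSSZ  (in 40 steps)

Derivation:
  start: add(mul(add(Z, SZ), add(SSZ, SZ)), mul(add(SSSZ, Z), mul(SSZ, Z)))
  [1] add(mul(SZ, add(SSZ, SZ)), mul(add(SSSZ, Z), mul(SSZ, Z)))
  [2] add(add(add(SSZ, SZ), mul(Z, add(SSZ, SZ))), mul(add(SSSZ, Z), mul(SSZ, Z)))
  [3] add(add(S(add(SZ, SZ)), mul(Z, add(SSZ, SZ))), mul(add(SSSZ, Z), mul(SSZ, Z)))
  [4] add(S(add(add(SZ, SZ), mul(Z, add(SSZ, SZ)))), mul(add(SSSZ, Z), mul(SSZ, Z)))
  [5] S(add(add(add(SZ, SZ), mul(Z, add(SSZ, SZ))), mul(add(SSSZ, Z), mul(SSZ, Z))))
  [6] S(add(add(S(add(Z, SZ)), mul(Z, add(SSZ, SZ))), mul(add(SSSZ, Z), mul(SSZ, Z))))
  [7] S(add(S(add(add(Z, SZ), mul(Z, add(SSZ, SZ)))), mul(add(SSSZ, Z), mul(SSZ, Z))))
  [8] S(S(add(add(add(Z, SZ), mul(Z, add(SSZ, SZ))), mul(add(SSSZ, Z), mul(SSZ, Z)))))
  [9] S(S(add(add(SZ, mul(Z, add(SSZ, SZ))), mul(add(SSSZ, Z), mul(SSZ, Z)))))
  [10] S(S(add(S(add(Z, mul(Z, add(SSZ, SZ)))), mul(add(SSSZ, Z), mul(SSZ, Z)))))
  [11] S(S(S(add(add(Z, mul(Z, add(SSZ, SZ))), mul(add(SSSZ, Z), mul(SSZ, Z))))))
  [12] S(S(S(add(mul(Z, add(SSZ, SZ)), mul(add(SSSZ, Z), mul(SSZ, Z))))))
  [13] S(S(S(add(Z, mul(add(SSSZ, Z), mul(SSZ, Z))))))
  [14] S(S(S(mul(add(SSSZ, Z), mul(SSZ, Z)))))
  [15] S(S(S(mul(S(add(SSZ, Z)), mul(SSZ, Z)))))
  [16] S(S(S(add(mul(SSZ, Z), mul(add(SSZ, Z), mul(SSZ, Z))))))
  [17] S(S(S(add(add(Z, mul(SZ, Z)), mul(add(SSZ, Z), mul(SSZ, Z))))))
  [18] S(S(S(add(mul(SZ, Z), mul(add(SSZ, Z), mul(SSZ, Z))))))
  [19] S(S(S(add(add(Z, mul(Z, Z)), mul(add(SSZ, Z), mul(SSZ, Z))))))
  [20] S(S(S(add(mul(Z, Z), mul(add(SSZ, Z), mul(SSZ, Z))))))
  [21] S(S(S(add(Z, mul(add(SSZ, Z), mul(SSZ, Z))))))
  [22] S(S(S(mul(add(SSZ, Z), mul(SSZ, Z)))))
  [23] S(S(S(mul(S(add(SZ, Z)), mul(SSZ, Z)))))
  [24] S(S(S(add(mul(SSZ, Z), mul(add(SZ, Z), mul(SSZ, Z))))))
  [25] S(S(S(add(add(Z, mul(SZ, Z)), mul(add(SZ, Z), mul(SSZ, Z))))))
  [26] S(S(S(add(mul(SZ, Z), mul(add(SZ, Z), mul(SSZ, Z))))))
  [27] S(S(S(add(add(Z, mul(Z, Z)), mul(add(SZ, Z), mul(SSZ, Z))))))
  [28] S(S(S(add(mul(Z, Z), mul(add(SZ, Z), mul(SSZ, Z))))))
  [29] S(S(S(add(Z, mul(add(SZ, Z), mul(SSZ, Z))))))
  [30] S(S(S(mul(add(SZ, Z), mul(SSZ, Z)))))
  [31] S(S(S(mul(S(add(Z, Z)), mul(SSZ, Z)))))
  [32] S(S(S(add(mul(SSZ, Z), mul(add(Z, Z), mul(SSZ, Z))))))
  [33] S(S(S(add(add(Z, mul(SZ, Z)), mul(add(Z, Z), mul(SSZ, Z))))))
  [34] S(S(S(add(mul(SZ, Z), mul(add(Z, Z), mul(SSZ, Z))))))
  [35] S(S(S(add(add(Z, mul(Z, Z)), mul(add(Z, Z), mul(SSZ, Z))))))
  [36] S(S(S(add(mul(Z, Z), mul(add(Z, Z), mul(SSZ, Z))))))
  [37] S(S(S(add(Z, mul(add(Z, Z), mul(SSZ, Z))))))
  [38] S(S(S(mul(add(Z, Z), mul(SSZ, Z)))))
  [39] S(S(S(mul(Z, mul(SSZ, Z)))))
  [40] SSSZ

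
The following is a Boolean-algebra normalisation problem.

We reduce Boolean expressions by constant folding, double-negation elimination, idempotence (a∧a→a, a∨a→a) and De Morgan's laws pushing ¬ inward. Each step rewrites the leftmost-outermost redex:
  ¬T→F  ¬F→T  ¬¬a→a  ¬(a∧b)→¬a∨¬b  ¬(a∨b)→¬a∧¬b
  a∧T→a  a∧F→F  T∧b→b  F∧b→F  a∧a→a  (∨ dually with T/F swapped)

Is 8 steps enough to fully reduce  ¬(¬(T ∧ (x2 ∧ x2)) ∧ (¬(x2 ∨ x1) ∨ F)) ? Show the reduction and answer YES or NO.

  start: ¬(¬(T ∧ (x2 ∧ x2)) ∧ (¬(x2 ∨ x1) ∨ F))
  [1] ¬¬(T ∧ (x2 ∧ x2)) ∨ ¬(¬(x2 ∨ x1) ∨ F)
  [2] (T ∧ (x2 ∧ x2)) ∨ ¬(¬(x2 ∨ x1) ∨ F)
  [3] (x2 ∧ x2) ∨ ¬(¬(x2 ∨ x1) ∨ F)
  [4] x2 ∨ ¬(¬(x2 ∨ x1) ∨ F)
  [5] x2 ∨ (¬¬(x2 ∨ x1) ∧ ¬F)
  [6] x2 ∨ ((x2 ∨ x1) ∧ ¬F)
  [7] x2 ∨ ((x2 ∨ x1) ∧ T)
  [8] x2 ∨ (x2 ∨ x1)

Answer: YES — reaches normal form x2 ∨ (x2 ∨ x1) in 8 ≤ 8 steps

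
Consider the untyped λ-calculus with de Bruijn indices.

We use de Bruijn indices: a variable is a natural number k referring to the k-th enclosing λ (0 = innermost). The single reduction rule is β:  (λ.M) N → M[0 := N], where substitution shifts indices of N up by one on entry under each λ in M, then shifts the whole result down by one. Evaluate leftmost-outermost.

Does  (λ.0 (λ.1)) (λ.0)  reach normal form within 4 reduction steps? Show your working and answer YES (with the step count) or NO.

Answer: YES — reaches normal form λ.λ.0 in 2 ≤ 4 steps

Working:
  start: (λ.0 (λ.1)) (λ.0)
  step 1: (λ.0) (λ.λ.0)
  step 2: λ.λ.0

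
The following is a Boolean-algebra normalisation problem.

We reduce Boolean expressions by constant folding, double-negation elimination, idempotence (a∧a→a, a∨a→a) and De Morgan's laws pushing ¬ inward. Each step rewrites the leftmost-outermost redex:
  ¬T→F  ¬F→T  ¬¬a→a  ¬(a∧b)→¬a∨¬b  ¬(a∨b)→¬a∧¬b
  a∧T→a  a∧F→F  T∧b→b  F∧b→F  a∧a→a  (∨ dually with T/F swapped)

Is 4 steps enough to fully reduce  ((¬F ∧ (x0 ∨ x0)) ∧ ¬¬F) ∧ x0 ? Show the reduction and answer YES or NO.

  start: ((¬F ∧ (x0 ∨ x0)) ∧ ¬¬F) ∧ x0
  →1  ((T ∧ (x0 ∨ x0)) ∧ ¬¬F) ∧ x0
  →2  ((x0 ∨ x0) ∧ ¬¬F) ∧ x0
  →3  (x0 ∧ ¬¬F) ∧ x0
  →4  (x0 ∧ F) ∧ x0

Answer: NO — after 4 steps the term is (x0 ∧ F) ∧ x0, not yet normal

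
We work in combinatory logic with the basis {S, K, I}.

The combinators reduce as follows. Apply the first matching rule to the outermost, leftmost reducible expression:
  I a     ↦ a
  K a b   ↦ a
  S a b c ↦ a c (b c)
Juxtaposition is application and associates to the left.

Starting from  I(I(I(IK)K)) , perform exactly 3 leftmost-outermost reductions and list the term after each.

Answer: after 3 steps: IKK

Reduction:
  start: I(I(I(IK)K))
  step 1: I(I(IK)K)
  step 2: I(IK)K
  step 3: IKK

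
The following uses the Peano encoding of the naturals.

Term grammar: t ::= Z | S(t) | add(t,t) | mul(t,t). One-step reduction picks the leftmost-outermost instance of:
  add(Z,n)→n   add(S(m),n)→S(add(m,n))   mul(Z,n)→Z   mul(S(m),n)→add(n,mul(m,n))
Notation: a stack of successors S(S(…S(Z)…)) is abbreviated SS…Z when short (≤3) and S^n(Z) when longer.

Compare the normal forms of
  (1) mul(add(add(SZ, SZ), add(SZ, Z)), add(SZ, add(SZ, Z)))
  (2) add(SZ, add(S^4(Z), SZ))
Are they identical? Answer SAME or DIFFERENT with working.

Term A:
  start: mul(add(add(SZ, SZ), add(SZ, Z)), add(SZ, add(SZ, Z)))
  [1] mul(add(S(add(Z, SZ)), add(SZ, Z)), add(SZ, add(SZ, Z)))
  [2] mul(S(add(add(Z, SZ), add(SZ, Z))), add(SZ, add(SZ, Z)))
  [3] add(add(SZ, add(SZ, Z)), mul(add(add(Z, SZ), add(SZ, Z)), add(SZ, add(SZ, Z))))
  [4] add(S(add(Z, add(SZ, Z))), mul(add(add(Z, SZ), add(SZ, Z)), add(SZ, add(SZ, Z))))
  [5] S(add(add(Z, add(SZ, Z)), mul(add(add(Z, SZ), add(SZ, Z)), add(SZ, add(SZ, Z)))))
  [6] S(add(add(SZ, Z), mul(add(add(Z, SZ), add(SZ, Z)), add(SZ, add(SZ, Z)))))
  [7] S(add(S(add(Z, Z)), mul(add(add(Z, SZ), add(SZ, Z)), add(SZ, add(SZ, Z)))))
  [8] S(S(add(add(Z, Z), mul(add(add(Z, SZ), add(SZ, Z)), add(SZ, add(SZ, Z))))))
  [9] S(S(add(Z, mul(add(add(Z, SZ), add(SZ, Z)), add(SZ, add(SZ, Z))))))
  [10] S(S(mul(add(add(Z, SZ), add(SZ, Z)), add(SZ, add(SZ, Z)))))
  [11] S(S(mul(add(SZ, add(SZ, Z)), add(SZ, add(SZ, Z)))))
  [12] S(S(mul(S(add(Z, add(SZ, Z))), add(SZ, add(SZ, Z)))))
  [13] S(S(add(add(SZ, add(SZ, Z)), mul(add(Z, add(SZ, Z)), add(SZ, add(SZ, Z))))))
  [14] S(S(add(S(add(Z, add(SZ, Z))), mul(add(Z, add(SZ, Z)), add(SZ, add(SZ, Z))))))
  [15] S(S(S(add(add(Z, add(SZ, Z)), mul(add(Z, add(SZ, Z)), add(SZ, add(SZ, Z)))))))
  [16] S(S(S(add(add(SZ, Z), mul(add(Z, add(SZ, Z)), add(SZ, add(SZ, Z)))))))
  [17] S(S(S(add(S(add(Z, Z)), mul(add(Z, add(SZ, Z)), add(SZ, add(SZ, Z)))))))
  [18] S(S(S(S(add(add(Z, Z), mul(add(Z, add(SZ, Z)), add(SZ, add(SZ, Z))))))))
  [19] S(S(S(S(add(Z, mul(add(Z, add(SZ, Z)), add(SZ, add(SZ, Z))))))))
  [20] S(S(S(S(mul(add(Z, add(SZ, Z)), add(SZ, add(SZ, Z)))))))
  [21] S(S(S(S(mul(add(SZ, Z), add(SZ, add(SZ, Z)))))))
  [22] S(S(S(S(mul(S(add(Z, Z)), add(SZ, add(SZ, Z)))))))
  [23] S(S(S(S(add(add(SZ, add(SZ, Z)), mul(add(Z, Z), add(SZ, add(SZ, Z))))))))
  [24] S(S(S(S(add(S(add(Z, add(SZ, Z))), mul(add(Z, Z), add(SZ, add(SZ, Z))))))))
  [25] S(S(S(S(S(add(add(Z, add(SZ, Z)), mul(add(Z, Z), add(SZ, add(SZ, Z)))))))))
  [26] S(S(S(S(S(add(add(SZ, Z), mul(add(Z, Z), add(SZ, add(SZ, Z)))))))))
  [27] S(S(S(S(S(add(S(add(Z, Z)), mul(add(Z, Z), add(SZ, add(SZ, Z)))))))))
  [28] S(S(S(S(S(S(add(add(Z, Z), mul(add(Z, Z), add(SZ, add(SZ, Z))))))))))
  [29] S(S(S(S(S(S(add(Z, mul(add(Z, Z), add(SZ, add(SZ, Z))))))))))
  [30] S(S(S(S(S(S(mul(add(Z, Z), add(SZ, add(SZ, Z)))))))))
  [31] S(S(S(S(S(S(mul(Z, add(SZ, add(SZ, Z)))))))))
  [32] S^6(Z)

Term B:
  start: add(SZ, add(S^4(Z), SZ))
  [1] S(add(Z, add(S^4(Z), SZ)))
  [2] S(add(S^4(Z), SZ))
  [3] S(S(add(SSSZ, SZ)))
  [4] S(S(S(add(SSZ, SZ))))
  [5] S(S(S(S(add(SZ, SZ)))))
  [6] S(S(S(S(S(add(Z, SZ))))))
  [7] S^6(Z)

Answer: SAME — A ⇓ S^6(Z), B ⇓ S^6(Z)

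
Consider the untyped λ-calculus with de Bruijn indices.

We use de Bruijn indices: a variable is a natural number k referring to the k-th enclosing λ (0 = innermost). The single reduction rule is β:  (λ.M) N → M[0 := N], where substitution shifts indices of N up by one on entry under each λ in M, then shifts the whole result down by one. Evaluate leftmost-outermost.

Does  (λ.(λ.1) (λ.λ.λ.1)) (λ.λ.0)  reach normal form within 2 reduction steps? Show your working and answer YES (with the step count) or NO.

Answer: YES — reaches normal form λ.λ.0 in 2 ≤ 2 steps

Reduction:
  start: (λ.(λ.1) (λ.λ.λ.1)) (λ.λ.0)
  [1] (λ.λ.λ.0) (λ.λ.λ.1)
  [2] λ.λ.0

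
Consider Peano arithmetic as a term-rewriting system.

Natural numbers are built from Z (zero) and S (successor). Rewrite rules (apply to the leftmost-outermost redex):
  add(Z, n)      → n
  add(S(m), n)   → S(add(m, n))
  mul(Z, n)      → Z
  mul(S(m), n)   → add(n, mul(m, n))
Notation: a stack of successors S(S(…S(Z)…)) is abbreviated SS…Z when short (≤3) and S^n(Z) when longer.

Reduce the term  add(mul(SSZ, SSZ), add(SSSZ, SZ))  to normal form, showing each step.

  start: add(mul(SSZ, SSZ), add(SSSZ, SZ))
  [1] add(add(SSZ, mul(SZ, SSZ)), add(SSSZ, SZ))
  [2] add(S(add(SZ, mul(SZ, SSZ))), add(SSSZ, SZ))
  [3] S(add(add(SZ, mul(SZ, SSZ)), add(SSSZ, SZ)))
  [4] S(add(S(add(Z, mul(SZ, SSZ))), add(SSSZ, SZ)))
  [5] S(S(add(add(Z, mul(SZ, SSZ)), add(SSSZ, SZ))))
  [6] S(S(add(mul(SZ, SSZ), add(SSSZ, SZ))))
  [7] S(S(add(add(SSZ, mul(Z, SSZ)), add(SSSZ, SZ))))
  [8] S(S(add(S(add(SZ, mul(Z, SSZ))), add(SSSZ, SZ))))
  [9] S(S(S(add(add(SZ, mul(Z, SSZ)), add(SSSZ, SZ)))))
  [10] S(S(S(add(S(add(Z, mul(Z, SSZ))), add(SSSZ, SZ)))))
  [11] S(S(S(S(add(add(Z, mul(Z, SSZ)), add(SSSZ, SZ))))))
  [12] S(S(S(S(add(mul(Z, SSZ), add(SSSZ, SZ))))))
  [13] S(S(S(S(add(Z, add(SSSZ, SZ))))))
  [14] S(S(S(S(add(SSSZ, SZ)))))
  [15] S(S(S(S(S(add(SSZ, SZ))))))
  [16] S(S(S(S(S(S(add(SZ, SZ)))))))
  [17] S(S(S(S(S(S(S(add(Z, SZ))))))))
  [18] S^8(Z)

Answer: normal form = S^8(Z)  (in 18 steps)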